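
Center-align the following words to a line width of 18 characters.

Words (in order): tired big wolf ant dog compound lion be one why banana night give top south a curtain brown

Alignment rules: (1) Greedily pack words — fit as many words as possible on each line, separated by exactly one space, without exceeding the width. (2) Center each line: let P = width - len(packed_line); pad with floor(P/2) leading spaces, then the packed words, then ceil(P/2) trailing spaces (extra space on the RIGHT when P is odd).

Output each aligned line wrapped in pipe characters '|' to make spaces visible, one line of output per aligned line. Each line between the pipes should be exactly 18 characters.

Line 1: ['tired', 'big', 'wolf', 'ant'] (min_width=18, slack=0)
Line 2: ['dog', 'compound', 'lion'] (min_width=17, slack=1)
Line 3: ['be', 'one', 'why', 'banana'] (min_width=17, slack=1)
Line 4: ['night', 'give', 'top'] (min_width=14, slack=4)
Line 5: ['south', 'a', 'curtain'] (min_width=15, slack=3)
Line 6: ['brown'] (min_width=5, slack=13)

Answer: |tired big wolf ant|
|dog compound lion |
|be one why banana |
|  night give top  |
| south a curtain  |
|      brown       |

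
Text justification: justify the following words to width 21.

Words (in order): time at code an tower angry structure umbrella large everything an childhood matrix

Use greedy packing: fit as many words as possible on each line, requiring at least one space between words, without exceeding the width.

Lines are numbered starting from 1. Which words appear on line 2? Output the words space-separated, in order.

Line 1: ['time', 'at', 'code', 'an', 'tower'] (min_width=21, slack=0)
Line 2: ['angry', 'structure'] (min_width=15, slack=6)
Line 3: ['umbrella', 'large'] (min_width=14, slack=7)
Line 4: ['everything', 'an'] (min_width=13, slack=8)
Line 5: ['childhood', 'matrix'] (min_width=16, slack=5)

Answer: angry structure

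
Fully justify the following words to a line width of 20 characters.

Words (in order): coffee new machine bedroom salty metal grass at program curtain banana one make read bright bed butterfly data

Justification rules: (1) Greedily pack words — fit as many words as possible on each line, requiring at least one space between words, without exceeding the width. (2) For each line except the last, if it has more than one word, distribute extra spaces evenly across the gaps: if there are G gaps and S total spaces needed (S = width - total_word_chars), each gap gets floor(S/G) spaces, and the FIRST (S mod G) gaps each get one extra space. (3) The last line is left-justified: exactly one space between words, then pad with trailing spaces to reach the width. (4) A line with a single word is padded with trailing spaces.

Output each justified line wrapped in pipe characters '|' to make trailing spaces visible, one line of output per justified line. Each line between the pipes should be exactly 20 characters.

Answer: |coffee  new  machine|
|bedroom  salty metal|
|grass   at   program|
|curtain  banana  one|
|make read bright bed|
|butterfly data      |

Derivation:
Line 1: ['coffee', 'new', 'machine'] (min_width=18, slack=2)
Line 2: ['bedroom', 'salty', 'metal'] (min_width=19, slack=1)
Line 3: ['grass', 'at', 'program'] (min_width=16, slack=4)
Line 4: ['curtain', 'banana', 'one'] (min_width=18, slack=2)
Line 5: ['make', 'read', 'bright', 'bed'] (min_width=20, slack=0)
Line 6: ['butterfly', 'data'] (min_width=14, slack=6)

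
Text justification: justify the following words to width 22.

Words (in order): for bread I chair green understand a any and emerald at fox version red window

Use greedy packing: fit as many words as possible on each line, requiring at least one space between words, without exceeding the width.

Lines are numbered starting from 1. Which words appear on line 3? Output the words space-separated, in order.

Answer: and emerald at fox

Derivation:
Line 1: ['for', 'bread', 'I', 'chair'] (min_width=17, slack=5)
Line 2: ['green', 'understand', 'a', 'any'] (min_width=22, slack=0)
Line 3: ['and', 'emerald', 'at', 'fox'] (min_width=18, slack=4)
Line 4: ['version', 'red', 'window'] (min_width=18, slack=4)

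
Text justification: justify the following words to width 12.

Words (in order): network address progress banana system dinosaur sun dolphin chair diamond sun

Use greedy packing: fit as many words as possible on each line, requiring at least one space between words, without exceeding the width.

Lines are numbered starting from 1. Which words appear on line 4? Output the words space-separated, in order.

Line 1: ['network'] (min_width=7, slack=5)
Line 2: ['address'] (min_width=7, slack=5)
Line 3: ['progress'] (min_width=8, slack=4)
Line 4: ['banana'] (min_width=6, slack=6)
Line 5: ['system'] (min_width=6, slack=6)
Line 6: ['dinosaur', 'sun'] (min_width=12, slack=0)
Line 7: ['dolphin'] (min_width=7, slack=5)
Line 8: ['chair'] (min_width=5, slack=7)
Line 9: ['diamond', 'sun'] (min_width=11, slack=1)

Answer: banana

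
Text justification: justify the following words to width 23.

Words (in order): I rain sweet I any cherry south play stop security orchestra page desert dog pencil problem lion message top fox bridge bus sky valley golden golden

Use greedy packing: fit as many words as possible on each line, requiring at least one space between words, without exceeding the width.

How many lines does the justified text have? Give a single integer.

Line 1: ['I', 'rain', 'sweet', 'I', 'any'] (min_width=18, slack=5)
Line 2: ['cherry', 'south', 'play', 'stop'] (min_width=22, slack=1)
Line 3: ['security', 'orchestra', 'page'] (min_width=23, slack=0)
Line 4: ['desert', 'dog', 'pencil'] (min_width=17, slack=6)
Line 5: ['problem', 'lion', 'message'] (min_width=20, slack=3)
Line 6: ['top', 'fox', 'bridge', 'bus', 'sky'] (min_width=22, slack=1)
Line 7: ['valley', 'golden', 'golden'] (min_width=20, slack=3)
Total lines: 7

Answer: 7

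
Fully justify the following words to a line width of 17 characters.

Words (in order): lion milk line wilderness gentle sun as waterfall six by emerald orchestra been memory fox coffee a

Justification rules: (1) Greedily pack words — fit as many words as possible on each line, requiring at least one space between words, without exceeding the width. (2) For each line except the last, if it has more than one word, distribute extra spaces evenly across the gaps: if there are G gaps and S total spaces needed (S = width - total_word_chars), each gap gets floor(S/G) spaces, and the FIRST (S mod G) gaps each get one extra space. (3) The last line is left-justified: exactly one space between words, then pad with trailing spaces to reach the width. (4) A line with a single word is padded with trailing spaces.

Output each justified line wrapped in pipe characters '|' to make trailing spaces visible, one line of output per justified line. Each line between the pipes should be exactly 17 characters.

Line 1: ['lion', 'milk', 'line'] (min_width=14, slack=3)
Line 2: ['wilderness', 'gentle'] (min_width=17, slack=0)
Line 3: ['sun', 'as', 'waterfall'] (min_width=16, slack=1)
Line 4: ['six', 'by', 'emerald'] (min_width=14, slack=3)
Line 5: ['orchestra', 'been'] (min_width=14, slack=3)
Line 6: ['memory', 'fox', 'coffee'] (min_width=17, slack=0)
Line 7: ['a'] (min_width=1, slack=16)

Answer: |lion   milk  line|
|wilderness gentle|
|sun  as waterfall|
|six   by  emerald|
|orchestra    been|
|memory fox coffee|
|a                |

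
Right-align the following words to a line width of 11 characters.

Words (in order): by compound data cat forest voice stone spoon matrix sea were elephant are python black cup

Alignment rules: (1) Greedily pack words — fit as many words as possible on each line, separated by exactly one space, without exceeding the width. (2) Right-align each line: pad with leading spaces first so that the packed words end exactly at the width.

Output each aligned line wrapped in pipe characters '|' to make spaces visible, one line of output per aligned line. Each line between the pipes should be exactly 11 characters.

Line 1: ['by', 'compound'] (min_width=11, slack=0)
Line 2: ['data', 'cat'] (min_width=8, slack=3)
Line 3: ['forest'] (min_width=6, slack=5)
Line 4: ['voice', 'stone'] (min_width=11, slack=0)
Line 5: ['spoon'] (min_width=5, slack=6)
Line 6: ['matrix', 'sea'] (min_width=10, slack=1)
Line 7: ['were'] (min_width=4, slack=7)
Line 8: ['elephant'] (min_width=8, slack=3)
Line 9: ['are', 'python'] (min_width=10, slack=1)
Line 10: ['black', 'cup'] (min_width=9, slack=2)

Answer: |by compound|
|   data cat|
|     forest|
|voice stone|
|      spoon|
| matrix sea|
|       were|
|   elephant|
| are python|
|  black cup|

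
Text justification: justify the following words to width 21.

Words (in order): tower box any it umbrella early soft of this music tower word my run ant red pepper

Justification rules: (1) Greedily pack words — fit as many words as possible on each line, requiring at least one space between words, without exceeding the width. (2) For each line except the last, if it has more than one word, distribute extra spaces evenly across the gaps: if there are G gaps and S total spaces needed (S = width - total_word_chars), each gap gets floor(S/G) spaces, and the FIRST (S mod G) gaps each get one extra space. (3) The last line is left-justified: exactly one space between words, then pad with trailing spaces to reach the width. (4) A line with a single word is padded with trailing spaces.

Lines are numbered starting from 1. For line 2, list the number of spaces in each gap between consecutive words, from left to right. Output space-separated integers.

Line 1: ['tower', 'box', 'any', 'it'] (min_width=16, slack=5)
Line 2: ['umbrella', 'early', 'soft'] (min_width=19, slack=2)
Line 3: ['of', 'this', 'music', 'tower'] (min_width=19, slack=2)
Line 4: ['word', 'my', 'run', 'ant', 'red'] (min_width=19, slack=2)
Line 5: ['pepper'] (min_width=6, slack=15)

Answer: 2 2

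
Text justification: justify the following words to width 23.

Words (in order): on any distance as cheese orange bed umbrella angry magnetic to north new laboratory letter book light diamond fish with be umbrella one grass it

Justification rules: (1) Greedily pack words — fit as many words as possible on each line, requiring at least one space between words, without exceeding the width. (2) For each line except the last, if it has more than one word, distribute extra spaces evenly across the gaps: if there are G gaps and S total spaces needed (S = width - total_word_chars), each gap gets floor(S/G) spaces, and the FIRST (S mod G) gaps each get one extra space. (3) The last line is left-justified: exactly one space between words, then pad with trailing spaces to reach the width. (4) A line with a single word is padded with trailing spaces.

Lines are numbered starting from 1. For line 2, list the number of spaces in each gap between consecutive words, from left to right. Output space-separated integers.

Answer: 4 4

Derivation:
Line 1: ['on', 'any', 'distance', 'as'] (min_width=18, slack=5)
Line 2: ['cheese', 'orange', 'bed'] (min_width=17, slack=6)
Line 3: ['umbrella', 'angry', 'magnetic'] (min_width=23, slack=0)
Line 4: ['to', 'north', 'new', 'laboratory'] (min_width=23, slack=0)
Line 5: ['letter', 'book', 'light'] (min_width=17, slack=6)
Line 6: ['diamond', 'fish', 'with', 'be'] (min_width=20, slack=3)
Line 7: ['umbrella', 'one', 'grass', 'it'] (min_width=21, slack=2)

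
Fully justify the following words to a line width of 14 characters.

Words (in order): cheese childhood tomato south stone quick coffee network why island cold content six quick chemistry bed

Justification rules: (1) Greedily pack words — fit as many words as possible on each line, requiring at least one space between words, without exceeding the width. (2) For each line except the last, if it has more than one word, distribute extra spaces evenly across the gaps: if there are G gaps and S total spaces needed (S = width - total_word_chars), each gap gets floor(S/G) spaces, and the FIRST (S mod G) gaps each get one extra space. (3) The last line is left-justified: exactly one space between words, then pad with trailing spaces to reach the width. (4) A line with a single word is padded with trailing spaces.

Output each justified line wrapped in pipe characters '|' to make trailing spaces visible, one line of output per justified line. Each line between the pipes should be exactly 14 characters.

Line 1: ['cheese'] (min_width=6, slack=8)
Line 2: ['childhood'] (min_width=9, slack=5)
Line 3: ['tomato', 'south'] (min_width=12, slack=2)
Line 4: ['stone', 'quick'] (min_width=11, slack=3)
Line 5: ['coffee', 'network'] (min_width=14, slack=0)
Line 6: ['why', 'island'] (min_width=10, slack=4)
Line 7: ['cold', 'content'] (min_width=12, slack=2)
Line 8: ['six', 'quick'] (min_width=9, slack=5)
Line 9: ['chemistry', 'bed'] (min_width=13, slack=1)

Answer: |cheese        |
|childhood     |
|tomato   south|
|stone    quick|
|coffee network|
|why     island|
|cold   content|
|six      quick|
|chemistry bed |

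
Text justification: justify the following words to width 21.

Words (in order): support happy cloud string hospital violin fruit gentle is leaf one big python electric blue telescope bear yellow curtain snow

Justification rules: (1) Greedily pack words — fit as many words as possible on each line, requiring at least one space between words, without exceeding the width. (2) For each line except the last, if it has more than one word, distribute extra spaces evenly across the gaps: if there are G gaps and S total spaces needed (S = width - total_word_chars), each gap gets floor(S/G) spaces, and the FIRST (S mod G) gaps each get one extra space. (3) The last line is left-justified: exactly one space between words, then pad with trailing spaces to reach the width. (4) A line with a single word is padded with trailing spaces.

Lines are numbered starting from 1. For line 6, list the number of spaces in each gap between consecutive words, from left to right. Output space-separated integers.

Answer: 1 1

Derivation:
Line 1: ['support', 'happy', 'cloud'] (min_width=19, slack=2)
Line 2: ['string', 'hospital'] (min_width=15, slack=6)
Line 3: ['violin', 'fruit', 'gentle'] (min_width=19, slack=2)
Line 4: ['is', 'leaf', 'one', 'big'] (min_width=15, slack=6)
Line 5: ['python', 'electric', 'blue'] (min_width=20, slack=1)
Line 6: ['telescope', 'bear', 'yellow'] (min_width=21, slack=0)
Line 7: ['curtain', 'snow'] (min_width=12, slack=9)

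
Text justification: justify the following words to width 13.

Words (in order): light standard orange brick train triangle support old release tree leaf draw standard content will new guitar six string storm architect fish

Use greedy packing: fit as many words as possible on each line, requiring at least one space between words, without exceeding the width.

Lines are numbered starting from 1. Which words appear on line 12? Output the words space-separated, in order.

Answer: six string

Derivation:
Line 1: ['light'] (min_width=5, slack=8)
Line 2: ['standard'] (min_width=8, slack=5)
Line 3: ['orange', 'brick'] (min_width=12, slack=1)
Line 4: ['train'] (min_width=5, slack=8)
Line 5: ['triangle'] (min_width=8, slack=5)
Line 6: ['support', 'old'] (min_width=11, slack=2)
Line 7: ['release', 'tree'] (min_width=12, slack=1)
Line 8: ['leaf', 'draw'] (min_width=9, slack=4)
Line 9: ['standard'] (min_width=8, slack=5)
Line 10: ['content', 'will'] (min_width=12, slack=1)
Line 11: ['new', 'guitar'] (min_width=10, slack=3)
Line 12: ['six', 'string'] (min_width=10, slack=3)
Line 13: ['storm'] (min_width=5, slack=8)
Line 14: ['architect'] (min_width=9, slack=4)
Line 15: ['fish'] (min_width=4, slack=9)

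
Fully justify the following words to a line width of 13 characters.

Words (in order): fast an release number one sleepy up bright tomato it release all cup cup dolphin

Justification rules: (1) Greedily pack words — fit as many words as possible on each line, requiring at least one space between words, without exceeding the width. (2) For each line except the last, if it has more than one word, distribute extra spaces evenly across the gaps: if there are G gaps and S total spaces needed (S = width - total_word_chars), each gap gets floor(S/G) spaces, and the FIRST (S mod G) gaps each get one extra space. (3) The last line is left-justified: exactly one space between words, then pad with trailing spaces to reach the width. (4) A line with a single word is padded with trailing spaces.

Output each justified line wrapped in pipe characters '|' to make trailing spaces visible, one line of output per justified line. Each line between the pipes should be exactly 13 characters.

Line 1: ['fast', 'an'] (min_width=7, slack=6)
Line 2: ['release'] (min_width=7, slack=6)
Line 3: ['number', 'one'] (min_width=10, slack=3)
Line 4: ['sleepy', 'up'] (min_width=9, slack=4)
Line 5: ['bright', 'tomato'] (min_width=13, slack=0)
Line 6: ['it', 'release'] (min_width=10, slack=3)
Line 7: ['all', 'cup', 'cup'] (min_width=11, slack=2)
Line 8: ['dolphin'] (min_width=7, slack=6)

Answer: |fast       an|
|release      |
|number    one|
|sleepy     up|
|bright tomato|
|it    release|
|all  cup  cup|
|dolphin      |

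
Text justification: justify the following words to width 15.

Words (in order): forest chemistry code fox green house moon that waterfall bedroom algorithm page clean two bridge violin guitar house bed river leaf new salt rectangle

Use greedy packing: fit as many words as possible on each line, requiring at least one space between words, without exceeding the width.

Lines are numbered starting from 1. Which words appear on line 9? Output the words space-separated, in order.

Answer: bridge violin

Derivation:
Line 1: ['forest'] (min_width=6, slack=9)
Line 2: ['chemistry', 'code'] (min_width=14, slack=1)
Line 3: ['fox', 'green', 'house'] (min_width=15, slack=0)
Line 4: ['moon', 'that'] (min_width=9, slack=6)
Line 5: ['waterfall'] (min_width=9, slack=6)
Line 6: ['bedroom'] (min_width=7, slack=8)
Line 7: ['algorithm', 'page'] (min_width=14, slack=1)
Line 8: ['clean', 'two'] (min_width=9, slack=6)
Line 9: ['bridge', 'violin'] (min_width=13, slack=2)
Line 10: ['guitar', 'house'] (min_width=12, slack=3)
Line 11: ['bed', 'river', 'leaf'] (min_width=14, slack=1)
Line 12: ['new', 'salt'] (min_width=8, slack=7)
Line 13: ['rectangle'] (min_width=9, slack=6)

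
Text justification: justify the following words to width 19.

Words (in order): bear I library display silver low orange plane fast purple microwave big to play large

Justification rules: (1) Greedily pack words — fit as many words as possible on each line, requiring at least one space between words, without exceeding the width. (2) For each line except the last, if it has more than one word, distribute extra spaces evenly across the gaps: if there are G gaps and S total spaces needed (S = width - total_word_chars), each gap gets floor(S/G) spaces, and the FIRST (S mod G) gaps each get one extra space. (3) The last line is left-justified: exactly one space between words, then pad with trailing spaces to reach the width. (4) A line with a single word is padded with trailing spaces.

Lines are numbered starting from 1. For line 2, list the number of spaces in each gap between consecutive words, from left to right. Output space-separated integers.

Line 1: ['bear', 'I', 'library'] (min_width=14, slack=5)
Line 2: ['display', 'silver', 'low'] (min_width=18, slack=1)
Line 3: ['orange', 'plane', 'fast'] (min_width=17, slack=2)
Line 4: ['purple', 'microwave'] (min_width=16, slack=3)
Line 5: ['big', 'to', 'play', 'large'] (min_width=17, slack=2)

Answer: 2 1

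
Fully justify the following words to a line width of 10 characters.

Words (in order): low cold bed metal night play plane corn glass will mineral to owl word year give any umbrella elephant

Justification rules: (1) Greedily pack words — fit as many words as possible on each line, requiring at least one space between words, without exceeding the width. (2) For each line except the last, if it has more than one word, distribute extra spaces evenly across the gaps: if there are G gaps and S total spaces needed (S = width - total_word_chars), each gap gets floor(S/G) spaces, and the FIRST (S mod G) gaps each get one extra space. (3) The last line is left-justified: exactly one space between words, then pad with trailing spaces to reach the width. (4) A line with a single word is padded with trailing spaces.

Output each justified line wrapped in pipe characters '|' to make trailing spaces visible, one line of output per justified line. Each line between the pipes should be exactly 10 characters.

Answer: |low   cold|
|bed  metal|
|night play|
|plane corn|
|glass will|
|mineral to|
|owl   word|
|year  give|
|any       |
|umbrella  |
|elephant  |

Derivation:
Line 1: ['low', 'cold'] (min_width=8, slack=2)
Line 2: ['bed', 'metal'] (min_width=9, slack=1)
Line 3: ['night', 'play'] (min_width=10, slack=0)
Line 4: ['plane', 'corn'] (min_width=10, slack=0)
Line 5: ['glass', 'will'] (min_width=10, slack=0)
Line 6: ['mineral', 'to'] (min_width=10, slack=0)
Line 7: ['owl', 'word'] (min_width=8, slack=2)
Line 8: ['year', 'give'] (min_width=9, slack=1)
Line 9: ['any'] (min_width=3, slack=7)
Line 10: ['umbrella'] (min_width=8, slack=2)
Line 11: ['elephant'] (min_width=8, slack=2)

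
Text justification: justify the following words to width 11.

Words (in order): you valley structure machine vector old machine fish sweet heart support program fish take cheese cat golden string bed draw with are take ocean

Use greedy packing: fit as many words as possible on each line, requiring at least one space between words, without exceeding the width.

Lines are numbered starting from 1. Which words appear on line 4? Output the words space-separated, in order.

Answer: vector old

Derivation:
Line 1: ['you', 'valley'] (min_width=10, slack=1)
Line 2: ['structure'] (min_width=9, slack=2)
Line 3: ['machine'] (min_width=7, slack=4)
Line 4: ['vector', 'old'] (min_width=10, slack=1)
Line 5: ['machine'] (min_width=7, slack=4)
Line 6: ['fish', 'sweet'] (min_width=10, slack=1)
Line 7: ['heart'] (min_width=5, slack=6)
Line 8: ['support'] (min_width=7, slack=4)
Line 9: ['program'] (min_width=7, slack=4)
Line 10: ['fish', 'take'] (min_width=9, slack=2)
Line 11: ['cheese', 'cat'] (min_width=10, slack=1)
Line 12: ['golden'] (min_width=6, slack=5)
Line 13: ['string', 'bed'] (min_width=10, slack=1)
Line 14: ['draw', 'with'] (min_width=9, slack=2)
Line 15: ['are', 'take'] (min_width=8, slack=3)
Line 16: ['ocean'] (min_width=5, slack=6)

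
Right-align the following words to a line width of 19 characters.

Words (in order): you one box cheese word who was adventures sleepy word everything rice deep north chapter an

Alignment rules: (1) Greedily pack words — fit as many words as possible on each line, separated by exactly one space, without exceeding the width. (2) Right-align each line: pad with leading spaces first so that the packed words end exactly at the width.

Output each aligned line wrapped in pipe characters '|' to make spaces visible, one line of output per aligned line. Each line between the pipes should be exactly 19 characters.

Answer: | you one box cheese|
|       word who was|
|  adventures sleepy|
|    word everything|
|    rice deep north|
|         chapter an|

Derivation:
Line 1: ['you', 'one', 'box', 'cheese'] (min_width=18, slack=1)
Line 2: ['word', 'who', 'was'] (min_width=12, slack=7)
Line 3: ['adventures', 'sleepy'] (min_width=17, slack=2)
Line 4: ['word', 'everything'] (min_width=15, slack=4)
Line 5: ['rice', 'deep', 'north'] (min_width=15, slack=4)
Line 6: ['chapter', 'an'] (min_width=10, slack=9)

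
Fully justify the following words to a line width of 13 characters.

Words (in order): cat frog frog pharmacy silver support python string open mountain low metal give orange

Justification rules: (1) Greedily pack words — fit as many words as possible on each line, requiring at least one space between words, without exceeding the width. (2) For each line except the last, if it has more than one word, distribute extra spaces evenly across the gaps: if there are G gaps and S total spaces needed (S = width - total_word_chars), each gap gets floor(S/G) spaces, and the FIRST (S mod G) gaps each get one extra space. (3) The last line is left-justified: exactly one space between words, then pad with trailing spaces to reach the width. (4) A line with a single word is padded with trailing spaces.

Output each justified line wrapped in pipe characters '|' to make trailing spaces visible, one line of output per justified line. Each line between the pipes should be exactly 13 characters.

Answer: |cat frog frog|
|pharmacy     |
|silver       |
|support      |
|python string|
|open mountain|
|low     metal|
|give orange  |

Derivation:
Line 1: ['cat', 'frog', 'frog'] (min_width=13, slack=0)
Line 2: ['pharmacy'] (min_width=8, slack=5)
Line 3: ['silver'] (min_width=6, slack=7)
Line 4: ['support'] (min_width=7, slack=6)
Line 5: ['python', 'string'] (min_width=13, slack=0)
Line 6: ['open', 'mountain'] (min_width=13, slack=0)
Line 7: ['low', 'metal'] (min_width=9, slack=4)
Line 8: ['give', 'orange'] (min_width=11, slack=2)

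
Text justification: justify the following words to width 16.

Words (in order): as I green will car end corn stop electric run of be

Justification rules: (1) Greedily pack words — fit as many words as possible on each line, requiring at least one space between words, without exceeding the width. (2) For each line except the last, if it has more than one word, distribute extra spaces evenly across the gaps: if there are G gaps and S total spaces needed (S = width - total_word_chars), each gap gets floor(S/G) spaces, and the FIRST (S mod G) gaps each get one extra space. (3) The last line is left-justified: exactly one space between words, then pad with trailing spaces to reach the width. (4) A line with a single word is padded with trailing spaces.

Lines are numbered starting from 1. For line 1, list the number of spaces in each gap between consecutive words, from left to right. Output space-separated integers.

Line 1: ['as', 'I', 'green', 'will'] (min_width=15, slack=1)
Line 2: ['car', 'end', 'corn'] (min_width=12, slack=4)
Line 3: ['stop', 'electric'] (min_width=13, slack=3)
Line 4: ['run', 'of', 'be'] (min_width=9, slack=7)

Answer: 2 1 1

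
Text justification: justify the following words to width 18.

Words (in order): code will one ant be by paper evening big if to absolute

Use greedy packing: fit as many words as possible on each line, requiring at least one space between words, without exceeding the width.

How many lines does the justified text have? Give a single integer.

Line 1: ['code', 'will', 'one', 'ant'] (min_width=17, slack=1)
Line 2: ['be', 'by', 'paper'] (min_width=11, slack=7)
Line 3: ['evening', 'big', 'if', 'to'] (min_width=17, slack=1)
Line 4: ['absolute'] (min_width=8, slack=10)
Total lines: 4

Answer: 4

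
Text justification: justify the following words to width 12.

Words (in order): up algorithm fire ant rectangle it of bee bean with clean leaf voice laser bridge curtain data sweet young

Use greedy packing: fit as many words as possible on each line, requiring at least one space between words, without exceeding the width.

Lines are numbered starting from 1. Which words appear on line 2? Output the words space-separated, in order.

Answer: fire ant

Derivation:
Line 1: ['up', 'algorithm'] (min_width=12, slack=0)
Line 2: ['fire', 'ant'] (min_width=8, slack=4)
Line 3: ['rectangle', 'it'] (min_width=12, slack=0)
Line 4: ['of', 'bee', 'bean'] (min_width=11, slack=1)
Line 5: ['with', 'clean'] (min_width=10, slack=2)
Line 6: ['leaf', 'voice'] (min_width=10, slack=2)
Line 7: ['laser', 'bridge'] (min_width=12, slack=0)
Line 8: ['curtain', 'data'] (min_width=12, slack=0)
Line 9: ['sweet', 'young'] (min_width=11, slack=1)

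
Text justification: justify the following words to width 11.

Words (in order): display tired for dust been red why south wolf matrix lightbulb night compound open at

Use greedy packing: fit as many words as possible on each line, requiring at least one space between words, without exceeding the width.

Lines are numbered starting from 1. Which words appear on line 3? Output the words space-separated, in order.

Line 1: ['display'] (min_width=7, slack=4)
Line 2: ['tired', 'for'] (min_width=9, slack=2)
Line 3: ['dust', 'been'] (min_width=9, slack=2)
Line 4: ['red', 'why'] (min_width=7, slack=4)
Line 5: ['south', 'wolf'] (min_width=10, slack=1)
Line 6: ['matrix'] (min_width=6, slack=5)
Line 7: ['lightbulb'] (min_width=9, slack=2)
Line 8: ['night'] (min_width=5, slack=6)
Line 9: ['compound'] (min_width=8, slack=3)
Line 10: ['open', 'at'] (min_width=7, slack=4)

Answer: dust been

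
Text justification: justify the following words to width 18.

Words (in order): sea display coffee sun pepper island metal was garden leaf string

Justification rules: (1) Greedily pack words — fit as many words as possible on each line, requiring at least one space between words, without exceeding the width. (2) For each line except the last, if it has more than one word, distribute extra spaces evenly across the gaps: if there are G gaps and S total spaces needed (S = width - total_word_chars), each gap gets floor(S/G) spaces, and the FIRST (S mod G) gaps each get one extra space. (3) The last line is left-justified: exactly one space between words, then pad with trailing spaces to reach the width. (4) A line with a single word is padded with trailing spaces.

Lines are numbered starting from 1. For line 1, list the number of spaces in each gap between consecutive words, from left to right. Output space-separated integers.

Answer: 1 1

Derivation:
Line 1: ['sea', 'display', 'coffee'] (min_width=18, slack=0)
Line 2: ['sun', 'pepper', 'island'] (min_width=17, slack=1)
Line 3: ['metal', 'was', 'garden'] (min_width=16, slack=2)
Line 4: ['leaf', 'string'] (min_width=11, slack=7)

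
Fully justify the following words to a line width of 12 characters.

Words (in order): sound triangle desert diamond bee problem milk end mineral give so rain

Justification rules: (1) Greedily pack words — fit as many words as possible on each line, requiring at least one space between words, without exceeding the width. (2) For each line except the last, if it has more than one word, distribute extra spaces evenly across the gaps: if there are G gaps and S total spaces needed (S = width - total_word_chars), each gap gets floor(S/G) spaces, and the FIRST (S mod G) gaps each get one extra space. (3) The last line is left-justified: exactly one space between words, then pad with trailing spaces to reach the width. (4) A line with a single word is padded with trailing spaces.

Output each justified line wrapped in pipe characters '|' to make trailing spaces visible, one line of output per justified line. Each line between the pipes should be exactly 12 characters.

Line 1: ['sound'] (min_width=5, slack=7)
Line 2: ['triangle'] (min_width=8, slack=4)
Line 3: ['desert'] (min_width=6, slack=6)
Line 4: ['diamond', 'bee'] (min_width=11, slack=1)
Line 5: ['problem', 'milk'] (min_width=12, slack=0)
Line 6: ['end', 'mineral'] (min_width=11, slack=1)
Line 7: ['give', 'so', 'rain'] (min_width=12, slack=0)

Answer: |sound       |
|triangle    |
|desert      |
|diamond  bee|
|problem milk|
|end  mineral|
|give so rain|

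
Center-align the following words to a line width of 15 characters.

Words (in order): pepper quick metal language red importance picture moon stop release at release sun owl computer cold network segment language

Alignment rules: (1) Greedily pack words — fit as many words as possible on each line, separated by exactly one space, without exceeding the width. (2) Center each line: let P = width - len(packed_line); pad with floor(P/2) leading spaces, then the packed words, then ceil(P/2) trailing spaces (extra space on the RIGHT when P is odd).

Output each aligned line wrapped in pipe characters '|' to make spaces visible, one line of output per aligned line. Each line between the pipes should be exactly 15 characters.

Line 1: ['pepper', 'quick'] (min_width=12, slack=3)
Line 2: ['metal', 'language'] (min_width=14, slack=1)
Line 3: ['red', 'importance'] (min_width=14, slack=1)
Line 4: ['picture', 'moon'] (min_width=12, slack=3)
Line 5: ['stop', 'release', 'at'] (min_width=15, slack=0)
Line 6: ['release', 'sun', 'owl'] (min_width=15, slack=0)
Line 7: ['computer', 'cold'] (min_width=13, slack=2)
Line 8: ['network', 'segment'] (min_width=15, slack=0)
Line 9: ['language'] (min_width=8, slack=7)

Answer: | pepper quick  |
|metal language |
|red importance |
| picture moon  |
|stop release at|
|release sun owl|
| computer cold |
|network segment|
|   language    |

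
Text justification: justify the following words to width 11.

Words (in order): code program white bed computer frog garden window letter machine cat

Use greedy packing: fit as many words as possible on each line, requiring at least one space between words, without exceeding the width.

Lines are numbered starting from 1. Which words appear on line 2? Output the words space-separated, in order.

Line 1: ['code'] (min_width=4, slack=7)
Line 2: ['program'] (min_width=7, slack=4)
Line 3: ['white', 'bed'] (min_width=9, slack=2)
Line 4: ['computer'] (min_width=8, slack=3)
Line 5: ['frog', 'garden'] (min_width=11, slack=0)
Line 6: ['window'] (min_width=6, slack=5)
Line 7: ['letter'] (min_width=6, slack=5)
Line 8: ['machine', 'cat'] (min_width=11, slack=0)

Answer: program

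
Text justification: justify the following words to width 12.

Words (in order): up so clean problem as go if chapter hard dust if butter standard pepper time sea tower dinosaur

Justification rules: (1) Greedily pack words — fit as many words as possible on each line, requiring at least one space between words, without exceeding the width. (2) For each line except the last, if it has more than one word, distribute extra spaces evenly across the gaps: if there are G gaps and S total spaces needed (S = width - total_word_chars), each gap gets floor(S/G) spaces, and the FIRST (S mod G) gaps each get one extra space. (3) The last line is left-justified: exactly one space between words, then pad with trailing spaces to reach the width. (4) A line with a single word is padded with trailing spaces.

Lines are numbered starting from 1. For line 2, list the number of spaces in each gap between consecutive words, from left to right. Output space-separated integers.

Answer: 3

Derivation:
Line 1: ['up', 'so', 'clean'] (min_width=11, slack=1)
Line 2: ['problem', 'as'] (min_width=10, slack=2)
Line 3: ['go', 'if'] (min_width=5, slack=7)
Line 4: ['chapter', 'hard'] (min_width=12, slack=0)
Line 5: ['dust', 'if'] (min_width=7, slack=5)
Line 6: ['butter'] (min_width=6, slack=6)
Line 7: ['standard'] (min_width=8, slack=4)
Line 8: ['pepper', 'time'] (min_width=11, slack=1)
Line 9: ['sea', 'tower'] (min_width=9, slack=3)
Line 10: ['dinosaur'] (min_width=8, slack=4)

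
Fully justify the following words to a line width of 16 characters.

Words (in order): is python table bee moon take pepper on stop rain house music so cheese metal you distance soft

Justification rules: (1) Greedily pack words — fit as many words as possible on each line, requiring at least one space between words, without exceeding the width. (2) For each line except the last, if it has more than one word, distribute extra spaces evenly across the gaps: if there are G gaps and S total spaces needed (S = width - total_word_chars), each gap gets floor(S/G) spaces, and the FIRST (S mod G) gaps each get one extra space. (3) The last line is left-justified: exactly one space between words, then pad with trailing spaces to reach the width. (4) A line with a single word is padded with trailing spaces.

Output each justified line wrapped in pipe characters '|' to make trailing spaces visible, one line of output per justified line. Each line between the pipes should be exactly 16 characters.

Line 1: ['is', 'python', 'table'] (min_width=15, slack=1)
Line 2: ['bee', 'moon', 'take'] (min_width=13, slack=3)
Line 3: ['pepper', 'on', 'stop'] (min_width=14, slack=2)
Line 4: ['rain', 'house', 'music'] (min_width=16, slack=0)
Line 5: ['so', 'cheese', 'metal'] (min_width=15, slack=1)
Line 6: ['you', 'distance'] (min_width=12, slack=4)
Line 7: ['soft'] (min_width=4, slack=12)

Answer: |is  python table|
|bee   moon  take|
|pepper  on  stop|
|rain house music|
|so  cheese metal|
|you     distance|
|soft            |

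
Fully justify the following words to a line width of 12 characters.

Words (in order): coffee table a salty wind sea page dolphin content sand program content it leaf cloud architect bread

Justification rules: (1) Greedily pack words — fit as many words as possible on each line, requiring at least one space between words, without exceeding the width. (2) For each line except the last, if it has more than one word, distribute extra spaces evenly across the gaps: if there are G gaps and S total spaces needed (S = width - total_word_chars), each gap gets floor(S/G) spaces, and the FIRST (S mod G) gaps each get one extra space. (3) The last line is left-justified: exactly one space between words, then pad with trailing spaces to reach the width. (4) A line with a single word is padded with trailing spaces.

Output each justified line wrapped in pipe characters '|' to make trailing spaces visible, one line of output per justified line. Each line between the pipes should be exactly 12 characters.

Line 1: ['coffee', 'table'] (min_width=12, slack=0)
Line 2: ['a', 'salty', 'wind'] (min_width=12, slack=0)
Line 3: ['sea', 'page'] (min_width=8, slack=4)
Line 4: ['dolphin'] (min_width=7, slack=5)
Line 5: ['content', 'sand'] (min_width=12, slack=0)
Line 6: ['program'] (min_width=7, slack=5)
Line 7: ['content', 'it'] (min_width=10, slack=2)
Line 8: ['leaf', 'cloud'] (min_width=10, slack=2)
Line 9: ['architect'] (min_width=9, slack=3)
Line 10: ['bread'] (min_width=5, slack=7)

Answer: |coffee table|
|a salty wind|
|sea     page|
|dolphin     |
|content sand|
|program     |
|content   it|
|leaf   cloud|
|architect   |
|bread       |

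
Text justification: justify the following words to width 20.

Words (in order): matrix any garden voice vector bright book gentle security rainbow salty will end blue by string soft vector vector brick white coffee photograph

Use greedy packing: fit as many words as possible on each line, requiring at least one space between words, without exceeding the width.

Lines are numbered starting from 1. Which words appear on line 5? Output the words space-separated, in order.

Answer: end blue by string

Derivation:
Line 1: ['matrix', 'any', 'garden'] (min_width=17, slack=3)
Line 2: ['voice', 'vector', 'bright'] (min_width=19, slack=1)
Line 3: ['book', 'gentle', 'security'] (min_width=20, slack=0)
Line 4: ['rainbow', 'salty', 'will'] (min_width=18, slack=2)
Line 5: ['end', 'blue', 'by', 'string'] (min_width=18, slack=2)
Line 6: ['soft', 'vector', 'vector'] (min_width=18, slack=2)
Line 7: ['brick', 'white', 'coffee'] (min_width=18, slack=2)
Line 8: ['photograph'] (min_width=10, slack=10)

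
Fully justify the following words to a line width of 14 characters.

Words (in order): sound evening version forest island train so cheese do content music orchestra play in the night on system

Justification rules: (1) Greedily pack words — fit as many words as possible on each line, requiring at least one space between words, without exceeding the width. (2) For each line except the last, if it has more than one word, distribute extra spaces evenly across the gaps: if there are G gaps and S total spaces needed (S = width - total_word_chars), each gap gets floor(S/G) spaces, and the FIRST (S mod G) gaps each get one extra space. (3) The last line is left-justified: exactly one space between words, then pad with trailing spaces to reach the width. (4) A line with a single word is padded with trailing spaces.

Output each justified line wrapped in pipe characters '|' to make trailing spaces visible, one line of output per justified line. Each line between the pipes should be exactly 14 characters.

Line 1: ['sound', 'evening'] (min_width=13, slack=1)
Line 2: ['version', 'forest'] (min_width=14, slack=0)
Line 3: ['island', 'train'] (min_width=12, slack=2)
Line 4: ['so', 'cheese', 'do'] (min_width=12, slack=2)
Line 5: ['content', 'music'] (min_width=13, slack=1)
Line 6: ['orchestra', 'play'] (min_width=14, slack=0)
Line 7: ['in', 'the', 'night'] (min_width=12, slack=2)
Line 8: ['on', 'system'] (min_width=9, slack=5)

Answer: |sound  evening|
|version forest|
|island   train|
|so  cheese  do|
|content  music|
|orchestra play|
|in  the  night|
|on system     |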